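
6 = 6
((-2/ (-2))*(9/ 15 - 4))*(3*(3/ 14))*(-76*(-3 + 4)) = 5814/ 35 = 166.11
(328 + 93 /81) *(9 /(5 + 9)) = 8887 /42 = 211.60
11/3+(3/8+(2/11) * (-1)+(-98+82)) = -3205/264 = -12.14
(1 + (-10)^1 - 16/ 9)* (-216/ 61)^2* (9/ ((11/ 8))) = -36205056/ 40931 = -884.54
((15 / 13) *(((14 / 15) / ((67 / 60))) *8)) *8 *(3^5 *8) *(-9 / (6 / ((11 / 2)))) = -862202880 / 871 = -989899.98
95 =95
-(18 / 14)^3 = -729 / 343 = -2.13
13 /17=0.76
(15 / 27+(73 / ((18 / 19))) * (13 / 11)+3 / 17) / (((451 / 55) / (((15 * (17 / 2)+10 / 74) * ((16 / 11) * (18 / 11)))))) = 116736799800 / 34325159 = 3400.91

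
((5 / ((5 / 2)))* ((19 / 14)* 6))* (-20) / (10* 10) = -114 / 35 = -3.26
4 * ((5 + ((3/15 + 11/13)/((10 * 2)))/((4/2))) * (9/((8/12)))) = 88209/325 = 271.41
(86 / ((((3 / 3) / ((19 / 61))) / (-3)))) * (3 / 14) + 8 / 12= -21205 / 1281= -16.55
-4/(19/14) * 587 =-32872/19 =-1730.11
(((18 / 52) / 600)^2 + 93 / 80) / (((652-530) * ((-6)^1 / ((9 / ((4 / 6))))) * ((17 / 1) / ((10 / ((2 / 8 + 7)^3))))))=-282906081 / 8548490834000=-0.00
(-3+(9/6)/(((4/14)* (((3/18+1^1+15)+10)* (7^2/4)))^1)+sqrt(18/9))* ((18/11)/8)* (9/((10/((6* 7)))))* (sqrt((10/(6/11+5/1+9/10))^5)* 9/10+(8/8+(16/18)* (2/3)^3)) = (-3279+1099* sqrt(2))* (109415054503+2646270000* sqrt(7799))/12310084633660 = -48.07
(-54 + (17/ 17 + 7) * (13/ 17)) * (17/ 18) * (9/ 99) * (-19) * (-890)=-625670/ 9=-69518.89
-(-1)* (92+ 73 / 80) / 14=7433 / 1120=6.64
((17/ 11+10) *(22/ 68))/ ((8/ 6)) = 381/ 136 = 2.80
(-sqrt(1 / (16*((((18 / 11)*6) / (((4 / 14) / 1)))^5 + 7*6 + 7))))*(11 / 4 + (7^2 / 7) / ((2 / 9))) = -0.00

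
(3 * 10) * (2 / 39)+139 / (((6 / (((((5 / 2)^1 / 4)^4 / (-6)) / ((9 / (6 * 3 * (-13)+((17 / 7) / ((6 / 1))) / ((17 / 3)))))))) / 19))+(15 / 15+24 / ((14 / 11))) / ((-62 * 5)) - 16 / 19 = 207410698194703 / 711314472960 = 291.59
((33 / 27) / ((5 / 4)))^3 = 85184 / 91125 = 0.93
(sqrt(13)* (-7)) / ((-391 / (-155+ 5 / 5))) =-1078* sqrt(13) / 391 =-9.94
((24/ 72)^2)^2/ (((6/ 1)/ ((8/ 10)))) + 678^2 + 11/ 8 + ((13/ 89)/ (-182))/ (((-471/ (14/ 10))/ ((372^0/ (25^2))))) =39020841389845949/ 84885975000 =459685.38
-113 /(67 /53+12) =-8.52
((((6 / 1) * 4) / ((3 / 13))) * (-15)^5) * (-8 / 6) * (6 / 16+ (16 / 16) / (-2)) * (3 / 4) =-9871875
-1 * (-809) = 809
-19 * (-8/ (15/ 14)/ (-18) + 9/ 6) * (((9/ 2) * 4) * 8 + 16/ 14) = -4990084/ 945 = -5280.51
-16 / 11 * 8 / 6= -64 / 33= -1.94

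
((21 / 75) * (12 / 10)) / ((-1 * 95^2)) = -42 / 1128125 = -0.00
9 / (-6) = -1.50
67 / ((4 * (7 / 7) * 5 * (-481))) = -67 / 9620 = -0.01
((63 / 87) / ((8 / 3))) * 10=315 / 116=2.72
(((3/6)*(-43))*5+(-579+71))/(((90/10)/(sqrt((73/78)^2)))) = -89863/1404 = -64.00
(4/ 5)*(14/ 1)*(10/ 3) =112/ 3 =37.33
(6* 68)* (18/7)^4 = 42830208/2401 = 17838.49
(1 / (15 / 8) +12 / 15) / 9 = 4 / 27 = 0.15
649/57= 11.39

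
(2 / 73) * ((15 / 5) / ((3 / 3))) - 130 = -9484 / 73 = -129.92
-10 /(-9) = 10 /9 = 1.11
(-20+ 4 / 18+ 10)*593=-52184 / 9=-5798.22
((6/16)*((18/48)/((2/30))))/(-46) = -0.05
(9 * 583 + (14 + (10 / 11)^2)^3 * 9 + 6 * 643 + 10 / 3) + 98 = 204823346227 / 5314683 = 38539.15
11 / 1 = 11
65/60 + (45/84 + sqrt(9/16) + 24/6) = 535/84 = 6.37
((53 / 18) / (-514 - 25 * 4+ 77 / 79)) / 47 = -4187 / 40970934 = -0.00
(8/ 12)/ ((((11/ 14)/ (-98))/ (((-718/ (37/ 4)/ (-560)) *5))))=-70364/ 1221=-57.63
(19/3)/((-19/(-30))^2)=300/19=15.79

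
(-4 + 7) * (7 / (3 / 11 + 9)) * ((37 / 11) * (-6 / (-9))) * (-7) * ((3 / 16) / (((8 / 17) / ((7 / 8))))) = -12.39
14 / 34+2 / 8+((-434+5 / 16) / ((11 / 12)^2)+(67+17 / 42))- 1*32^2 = -254353861 / 172788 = -1472.06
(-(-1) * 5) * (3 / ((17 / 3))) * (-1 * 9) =-405 / 17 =-23.82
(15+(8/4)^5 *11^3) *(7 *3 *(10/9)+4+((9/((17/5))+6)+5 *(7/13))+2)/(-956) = -574470181/316914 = -1812.70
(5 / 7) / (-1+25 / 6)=30 / 133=0.23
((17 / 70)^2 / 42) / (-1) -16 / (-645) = 69031 / 2949800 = 0.02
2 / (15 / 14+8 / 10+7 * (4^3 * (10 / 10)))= 0.00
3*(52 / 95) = 156 / 95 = 1.64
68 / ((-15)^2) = 68 / 225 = 0.30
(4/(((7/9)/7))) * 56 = 2016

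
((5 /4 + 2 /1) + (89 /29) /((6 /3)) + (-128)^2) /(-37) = -1901099 /4292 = -442.94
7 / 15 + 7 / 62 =539 / 930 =0.58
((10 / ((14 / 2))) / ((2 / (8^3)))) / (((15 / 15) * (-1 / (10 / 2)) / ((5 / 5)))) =-12800 / 7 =-1828.57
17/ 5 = 3.40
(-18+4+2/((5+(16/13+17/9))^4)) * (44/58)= -62714919974069/5905170312500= -10.62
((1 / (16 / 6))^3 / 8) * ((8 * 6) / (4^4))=81 / 65536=0.00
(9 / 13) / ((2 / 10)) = 45 / 13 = 3.46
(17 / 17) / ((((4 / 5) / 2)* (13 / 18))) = 45 / 13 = 3.46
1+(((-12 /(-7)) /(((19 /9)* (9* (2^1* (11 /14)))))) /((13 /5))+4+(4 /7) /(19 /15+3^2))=676015 /133133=5.08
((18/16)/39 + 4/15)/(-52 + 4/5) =-461/79872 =-0.01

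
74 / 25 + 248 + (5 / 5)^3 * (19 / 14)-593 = -119239 / 350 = -340.68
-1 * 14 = -14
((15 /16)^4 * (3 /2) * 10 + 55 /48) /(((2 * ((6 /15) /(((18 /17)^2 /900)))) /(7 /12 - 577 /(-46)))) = 1813967263 /6969884672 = 0.26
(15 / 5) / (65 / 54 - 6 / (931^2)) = 2.49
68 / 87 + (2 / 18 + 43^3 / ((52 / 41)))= 850816523 / 13572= 62689.10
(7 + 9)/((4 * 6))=2/3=0.67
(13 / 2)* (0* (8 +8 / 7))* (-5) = 0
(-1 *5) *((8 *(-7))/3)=280/3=93.33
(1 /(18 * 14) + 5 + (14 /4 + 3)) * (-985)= -2855515 /252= -11331.41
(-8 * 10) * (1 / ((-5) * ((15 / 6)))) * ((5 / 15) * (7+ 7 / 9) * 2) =896 / 27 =33.19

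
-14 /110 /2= -7 /110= -0.06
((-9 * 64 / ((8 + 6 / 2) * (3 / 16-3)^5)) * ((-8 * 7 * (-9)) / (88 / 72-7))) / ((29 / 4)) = -3758096384 / 1049709375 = -3.58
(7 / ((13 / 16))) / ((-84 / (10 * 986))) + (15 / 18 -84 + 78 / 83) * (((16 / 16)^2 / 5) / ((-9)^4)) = -1011.28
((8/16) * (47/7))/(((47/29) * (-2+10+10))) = 29/252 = 0.12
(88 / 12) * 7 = 154 / 3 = 51.33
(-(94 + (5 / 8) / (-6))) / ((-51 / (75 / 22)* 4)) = 112675 / 71808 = 1.57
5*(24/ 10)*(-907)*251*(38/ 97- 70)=18445680768/ 97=190161657.40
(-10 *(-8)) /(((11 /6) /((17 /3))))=2720 /11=247.27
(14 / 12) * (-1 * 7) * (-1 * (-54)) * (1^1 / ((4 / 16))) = -1764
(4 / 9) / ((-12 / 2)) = -2 / 27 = -0.07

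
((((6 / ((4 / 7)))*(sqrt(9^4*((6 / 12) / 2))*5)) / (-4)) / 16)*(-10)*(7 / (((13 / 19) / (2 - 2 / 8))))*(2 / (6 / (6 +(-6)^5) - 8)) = -51270053625 / 34481408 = -1486.89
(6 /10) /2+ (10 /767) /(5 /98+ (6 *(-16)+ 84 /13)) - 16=-1056056641 /67264130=-15.70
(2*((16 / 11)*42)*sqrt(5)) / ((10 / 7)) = 4704*sqrt(5) / 55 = 191.24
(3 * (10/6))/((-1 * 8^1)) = -5/8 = -0.62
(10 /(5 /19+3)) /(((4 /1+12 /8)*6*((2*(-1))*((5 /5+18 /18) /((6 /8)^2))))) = -285 /21824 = -0.01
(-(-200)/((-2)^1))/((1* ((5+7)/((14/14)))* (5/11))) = -55/3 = -18.33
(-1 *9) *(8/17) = -72/17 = -4.24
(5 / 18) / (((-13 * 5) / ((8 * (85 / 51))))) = -20 / 351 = -0.06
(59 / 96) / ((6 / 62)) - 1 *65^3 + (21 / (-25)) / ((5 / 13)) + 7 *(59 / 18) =-9885523999 / 36000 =-274597.89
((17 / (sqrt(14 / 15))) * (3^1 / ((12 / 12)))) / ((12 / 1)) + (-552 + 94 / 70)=-19273 / 35 + 17 * sqrt(210) / 56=-546.26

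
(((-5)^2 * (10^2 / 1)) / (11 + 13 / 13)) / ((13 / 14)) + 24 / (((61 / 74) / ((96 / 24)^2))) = 1641974 / 2379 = 690.20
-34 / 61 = -0.56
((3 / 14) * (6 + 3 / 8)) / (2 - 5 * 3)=-153 / 1456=-0.11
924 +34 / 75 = 69334 / 75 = 924.45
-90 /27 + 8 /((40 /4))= -38 /15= -2.53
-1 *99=-99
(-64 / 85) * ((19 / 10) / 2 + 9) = -3184 / 425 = -7.49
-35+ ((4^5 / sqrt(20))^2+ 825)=266094 / 5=53218.80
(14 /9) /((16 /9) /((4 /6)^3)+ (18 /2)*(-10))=-1 /54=-0.02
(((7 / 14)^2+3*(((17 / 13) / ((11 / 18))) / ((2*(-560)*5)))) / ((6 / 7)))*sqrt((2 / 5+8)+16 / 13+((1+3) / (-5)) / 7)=99641*sqrt(78806) / 31231200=0.90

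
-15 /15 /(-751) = 0.00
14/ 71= 0.20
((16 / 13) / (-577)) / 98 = -8 / 367549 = -0.00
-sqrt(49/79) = -7 * sqrt(79)/79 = -0.79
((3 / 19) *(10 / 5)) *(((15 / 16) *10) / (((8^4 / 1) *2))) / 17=225 / 10584064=0.00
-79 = -79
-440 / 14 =-220 / 7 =-31.43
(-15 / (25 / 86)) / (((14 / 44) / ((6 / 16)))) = -4257 / 70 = -60.81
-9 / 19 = -0.47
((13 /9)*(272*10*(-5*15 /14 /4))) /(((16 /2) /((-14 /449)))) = 27625 /1347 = 20.51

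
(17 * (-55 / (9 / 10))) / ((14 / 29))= -135575 / 63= -2151.98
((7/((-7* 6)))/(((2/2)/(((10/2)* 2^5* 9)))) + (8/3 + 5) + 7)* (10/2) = -3380/3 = -1126.67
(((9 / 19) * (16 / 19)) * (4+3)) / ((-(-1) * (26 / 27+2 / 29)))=98658 / 36461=2.71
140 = 140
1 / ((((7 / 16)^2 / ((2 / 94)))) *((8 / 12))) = 384 / 2303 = 0.17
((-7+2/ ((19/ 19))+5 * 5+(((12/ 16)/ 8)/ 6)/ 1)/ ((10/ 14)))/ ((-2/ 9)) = -80703/ 640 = -126.10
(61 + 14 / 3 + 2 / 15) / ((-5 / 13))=-4277 / 25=-171.08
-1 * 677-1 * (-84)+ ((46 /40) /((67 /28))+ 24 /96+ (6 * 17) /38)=-15010839 /25460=-589.59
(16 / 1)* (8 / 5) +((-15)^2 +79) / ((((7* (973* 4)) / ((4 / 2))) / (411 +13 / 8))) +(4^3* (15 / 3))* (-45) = -489206597 / 34055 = -14365.19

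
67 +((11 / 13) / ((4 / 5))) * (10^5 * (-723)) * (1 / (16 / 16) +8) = -8947124129 / 13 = -688240317.62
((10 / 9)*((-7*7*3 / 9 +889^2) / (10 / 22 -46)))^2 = 68016921664291600 / 182979729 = 371718342.99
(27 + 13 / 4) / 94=0.32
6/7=0.86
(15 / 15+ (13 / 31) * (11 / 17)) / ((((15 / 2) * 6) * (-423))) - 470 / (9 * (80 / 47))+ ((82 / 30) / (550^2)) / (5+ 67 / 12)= -23647582254084083 / 770766076575000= -30.68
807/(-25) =-32.28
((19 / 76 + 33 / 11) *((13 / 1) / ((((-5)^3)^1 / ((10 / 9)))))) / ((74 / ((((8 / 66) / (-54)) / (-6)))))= -169 / 89010900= -0.00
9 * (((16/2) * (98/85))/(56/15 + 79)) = 21168/21097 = 1.00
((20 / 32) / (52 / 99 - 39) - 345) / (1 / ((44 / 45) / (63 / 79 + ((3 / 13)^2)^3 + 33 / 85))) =-19222271532068605 / 67570397450694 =-284.48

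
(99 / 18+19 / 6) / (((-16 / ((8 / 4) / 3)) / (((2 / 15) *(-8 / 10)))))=26 / 675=0.04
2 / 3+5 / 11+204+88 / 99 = 20395 / 99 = 206.01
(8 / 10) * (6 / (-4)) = -1.20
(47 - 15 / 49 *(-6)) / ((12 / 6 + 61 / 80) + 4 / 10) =191440 / 12397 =15.44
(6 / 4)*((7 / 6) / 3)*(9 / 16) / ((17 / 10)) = 105 / 544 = 0.19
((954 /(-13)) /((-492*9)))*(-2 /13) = -53 /20787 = -0.00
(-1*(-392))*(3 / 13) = 1176 / 13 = 90.46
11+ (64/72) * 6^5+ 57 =6980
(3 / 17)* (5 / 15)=1 / 17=0.06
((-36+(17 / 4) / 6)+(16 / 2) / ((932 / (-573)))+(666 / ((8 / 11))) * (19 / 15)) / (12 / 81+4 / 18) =281771343 / 93200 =3023.30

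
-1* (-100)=100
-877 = -877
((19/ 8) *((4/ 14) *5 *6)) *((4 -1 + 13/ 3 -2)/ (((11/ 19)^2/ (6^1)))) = 1646160/ 847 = 1943.52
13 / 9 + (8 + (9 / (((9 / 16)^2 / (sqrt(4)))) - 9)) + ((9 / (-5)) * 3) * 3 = 41.13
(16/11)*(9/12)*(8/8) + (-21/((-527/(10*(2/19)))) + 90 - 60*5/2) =-6483804/110143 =-58.87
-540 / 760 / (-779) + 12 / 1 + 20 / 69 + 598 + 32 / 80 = 6236795491 / 10212690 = 610.69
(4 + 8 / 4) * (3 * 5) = 90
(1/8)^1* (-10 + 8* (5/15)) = -11/12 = -0.92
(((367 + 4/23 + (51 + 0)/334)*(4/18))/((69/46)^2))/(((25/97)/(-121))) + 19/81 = -132476182769/7778025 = -17032.11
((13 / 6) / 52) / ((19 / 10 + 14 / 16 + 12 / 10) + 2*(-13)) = -5 / 2643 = -0.00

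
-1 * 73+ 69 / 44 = -71.43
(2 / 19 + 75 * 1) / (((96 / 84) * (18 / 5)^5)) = 31215625 / 287214336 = 0.11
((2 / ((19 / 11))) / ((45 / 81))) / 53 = 198 / 5035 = 0.04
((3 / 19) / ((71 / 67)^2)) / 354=4489 / 11301922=0.00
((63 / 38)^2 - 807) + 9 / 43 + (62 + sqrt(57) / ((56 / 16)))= -46074877 / 62092 + 2*sqrt(57) / 7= -739.88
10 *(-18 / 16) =-45 / 4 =-11.25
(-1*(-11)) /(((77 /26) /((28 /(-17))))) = -104 /17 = -6.12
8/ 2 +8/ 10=24/ 5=4.80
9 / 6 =3 / 2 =1.50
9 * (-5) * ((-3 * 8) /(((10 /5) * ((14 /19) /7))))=5130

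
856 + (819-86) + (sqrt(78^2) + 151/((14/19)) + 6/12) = 13107/7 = 1872.43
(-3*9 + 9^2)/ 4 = 27/ 2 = 13.50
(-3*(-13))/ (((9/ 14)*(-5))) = -182/ 15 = -12.13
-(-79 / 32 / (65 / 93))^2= -53978409 / 4326400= -12.48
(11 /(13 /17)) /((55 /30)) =102 /13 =7.85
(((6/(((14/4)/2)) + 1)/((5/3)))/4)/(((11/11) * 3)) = 31/140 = 0.22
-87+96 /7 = -513 /7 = -73.29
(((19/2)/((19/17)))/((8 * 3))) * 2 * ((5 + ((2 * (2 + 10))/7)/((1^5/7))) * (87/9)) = 14297/72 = 198.57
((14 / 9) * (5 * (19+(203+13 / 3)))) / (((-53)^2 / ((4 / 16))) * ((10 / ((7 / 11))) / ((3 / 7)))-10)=4753 / 1112337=0.00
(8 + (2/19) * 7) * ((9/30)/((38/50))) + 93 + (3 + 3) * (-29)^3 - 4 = -52793200/361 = -146241.55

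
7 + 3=10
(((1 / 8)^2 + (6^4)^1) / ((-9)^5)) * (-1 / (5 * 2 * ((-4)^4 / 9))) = 16589 / 214990848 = 0.00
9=9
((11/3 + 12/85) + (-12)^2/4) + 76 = 115.81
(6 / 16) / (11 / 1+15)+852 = 852.01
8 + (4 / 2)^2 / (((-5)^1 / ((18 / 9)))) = 32 / 5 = 6.40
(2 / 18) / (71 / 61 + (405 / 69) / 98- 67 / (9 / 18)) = -137494 / 164303343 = -0.00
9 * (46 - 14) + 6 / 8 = 1155 / 4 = 288.75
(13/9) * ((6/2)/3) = 13/9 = 1.44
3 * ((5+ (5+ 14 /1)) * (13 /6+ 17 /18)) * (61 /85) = 13664 /85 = 160.75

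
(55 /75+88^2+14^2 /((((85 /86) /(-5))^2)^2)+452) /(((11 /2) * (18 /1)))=171089389511 /124028685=1379.43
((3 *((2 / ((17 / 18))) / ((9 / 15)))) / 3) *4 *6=1440 / 17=84.71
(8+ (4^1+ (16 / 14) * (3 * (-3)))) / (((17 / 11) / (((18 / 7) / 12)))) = 198 / 833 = 0.24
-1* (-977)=977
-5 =-5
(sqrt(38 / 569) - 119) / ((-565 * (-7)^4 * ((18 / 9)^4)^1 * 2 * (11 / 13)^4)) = 485537 / 90795283040 - 28561 * sqrt(21622) / 361637612348320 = 0.00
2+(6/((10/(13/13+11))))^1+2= 56/5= 11.20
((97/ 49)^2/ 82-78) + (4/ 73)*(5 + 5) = -77.40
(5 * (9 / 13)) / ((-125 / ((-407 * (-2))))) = -7326 / 325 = -22.54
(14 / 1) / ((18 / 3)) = 7 / 3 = 2.33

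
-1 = -1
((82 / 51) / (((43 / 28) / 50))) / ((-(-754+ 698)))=2050 / 2193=0.93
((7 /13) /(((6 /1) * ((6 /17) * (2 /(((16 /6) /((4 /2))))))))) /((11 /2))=119 /3861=0.03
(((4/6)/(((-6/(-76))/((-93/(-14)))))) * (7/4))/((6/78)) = 7657/6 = 1276.17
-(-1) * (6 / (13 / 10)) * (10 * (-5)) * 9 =-27000 / 13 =-2076.92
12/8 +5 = 13/2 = 6.50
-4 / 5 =-0.80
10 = 10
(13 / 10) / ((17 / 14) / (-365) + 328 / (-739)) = -4909177 / 1688643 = -2.91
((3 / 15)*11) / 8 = 11 / 40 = 0.28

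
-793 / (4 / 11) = -8723 / 4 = -2180.75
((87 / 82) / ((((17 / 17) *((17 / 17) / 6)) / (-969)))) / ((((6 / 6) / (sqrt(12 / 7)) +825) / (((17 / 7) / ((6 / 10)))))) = -70940974500 / 2344070491 +14331510 *sqrt(21) / 2344070491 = -30.24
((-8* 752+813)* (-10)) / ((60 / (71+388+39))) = 431849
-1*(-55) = 55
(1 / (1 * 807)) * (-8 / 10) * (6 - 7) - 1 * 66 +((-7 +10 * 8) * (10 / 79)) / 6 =-6849083 / 106255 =-64.46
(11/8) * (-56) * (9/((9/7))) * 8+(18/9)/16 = -34495/8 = -4311.88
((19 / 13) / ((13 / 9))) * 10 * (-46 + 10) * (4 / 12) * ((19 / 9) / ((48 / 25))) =-45125 / 338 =-133.51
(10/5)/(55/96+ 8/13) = 2496/1483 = 1.68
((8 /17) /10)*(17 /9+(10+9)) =0.98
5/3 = 1.67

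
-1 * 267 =-267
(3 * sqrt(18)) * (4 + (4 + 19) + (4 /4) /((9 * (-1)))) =242 * sqrt(2) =342.24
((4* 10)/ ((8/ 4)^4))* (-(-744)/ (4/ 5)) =2325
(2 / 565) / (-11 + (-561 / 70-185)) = -28 / 1613753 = -0.00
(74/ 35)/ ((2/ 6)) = 222/ 35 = 6.34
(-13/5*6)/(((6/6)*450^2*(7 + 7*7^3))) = -13/406350000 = -0.00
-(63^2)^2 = -15752961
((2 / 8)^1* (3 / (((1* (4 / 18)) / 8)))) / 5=27 / 5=5.40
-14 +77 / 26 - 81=-2393 / 26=-92.04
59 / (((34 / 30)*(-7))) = -885 / 119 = -7.44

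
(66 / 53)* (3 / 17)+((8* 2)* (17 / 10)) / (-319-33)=28243 / 198220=0.14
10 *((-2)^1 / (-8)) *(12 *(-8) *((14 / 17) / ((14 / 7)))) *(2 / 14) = -240 / 17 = -14.12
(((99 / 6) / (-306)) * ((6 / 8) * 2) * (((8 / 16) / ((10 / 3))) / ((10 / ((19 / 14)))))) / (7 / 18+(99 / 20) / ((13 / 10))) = -73359 / 186972800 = -0.00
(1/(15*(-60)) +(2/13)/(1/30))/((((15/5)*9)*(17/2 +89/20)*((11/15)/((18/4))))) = 53987/666666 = 0.08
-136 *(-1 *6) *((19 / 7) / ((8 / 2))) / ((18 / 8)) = 246.10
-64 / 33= -1.94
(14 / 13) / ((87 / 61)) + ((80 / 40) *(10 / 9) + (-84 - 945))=-3481295 / 3393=-1026.02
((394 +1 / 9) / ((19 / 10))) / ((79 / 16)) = 567520 / 13509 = 42.01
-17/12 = -1.42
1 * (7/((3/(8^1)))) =56/3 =18.67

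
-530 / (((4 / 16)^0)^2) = -530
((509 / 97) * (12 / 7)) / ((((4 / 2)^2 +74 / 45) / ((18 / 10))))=247374 / 86233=2.87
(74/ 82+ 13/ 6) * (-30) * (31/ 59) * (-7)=819175/ 2419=338.64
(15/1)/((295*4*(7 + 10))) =3/4012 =0.00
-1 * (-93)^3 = 804357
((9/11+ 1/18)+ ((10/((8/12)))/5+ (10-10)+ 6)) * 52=50830/99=513.43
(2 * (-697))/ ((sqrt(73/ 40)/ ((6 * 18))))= -301104 * sqrt(730)/ 73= -111443.59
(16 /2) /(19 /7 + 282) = 56 /1993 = 0.03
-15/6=-5/2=-2.50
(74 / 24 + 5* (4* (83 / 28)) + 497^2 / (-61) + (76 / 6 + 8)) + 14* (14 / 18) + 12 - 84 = -61909243 / 15372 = -4027.40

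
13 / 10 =1.30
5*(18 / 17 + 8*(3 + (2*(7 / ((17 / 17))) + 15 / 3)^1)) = 15050 / 17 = 885.29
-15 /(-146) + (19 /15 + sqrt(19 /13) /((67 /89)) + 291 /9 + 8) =89 * sqrt(247) /871 + 30443 /730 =43.31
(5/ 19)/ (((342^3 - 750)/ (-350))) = -875/ 380008911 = -0.00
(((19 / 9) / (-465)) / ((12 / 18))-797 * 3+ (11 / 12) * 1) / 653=-13336703 / 3643740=-3.66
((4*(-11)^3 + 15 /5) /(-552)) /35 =5321 /19320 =0.28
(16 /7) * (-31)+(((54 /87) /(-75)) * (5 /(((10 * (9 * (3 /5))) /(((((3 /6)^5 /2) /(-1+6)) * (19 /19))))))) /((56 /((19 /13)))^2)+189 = 26147532902039 /221321318400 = 118.14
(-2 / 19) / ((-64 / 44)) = 11 / 152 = 0.07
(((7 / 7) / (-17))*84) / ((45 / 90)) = -168 / 17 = -9.88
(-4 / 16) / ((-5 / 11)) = 11 / 20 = 0.55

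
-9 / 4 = -2.25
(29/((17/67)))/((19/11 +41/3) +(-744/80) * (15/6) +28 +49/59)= 15132084/2776933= 5.45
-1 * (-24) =24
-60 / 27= -20 / 9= -2.22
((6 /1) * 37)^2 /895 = 49284 /895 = 55.07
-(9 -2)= -7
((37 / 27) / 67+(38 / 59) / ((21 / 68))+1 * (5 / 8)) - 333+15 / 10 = -1965031235 / 5976936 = -328.77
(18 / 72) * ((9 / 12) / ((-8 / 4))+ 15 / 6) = 17 / 32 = 0.53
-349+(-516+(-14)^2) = -669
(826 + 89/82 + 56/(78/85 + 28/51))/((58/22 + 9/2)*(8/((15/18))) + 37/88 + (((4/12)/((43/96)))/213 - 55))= 142966677780/2302133231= 62.10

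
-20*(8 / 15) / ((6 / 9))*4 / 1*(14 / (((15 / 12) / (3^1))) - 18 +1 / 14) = -35104 / 35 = -1002.97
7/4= 1.75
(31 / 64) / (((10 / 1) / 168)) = 8.14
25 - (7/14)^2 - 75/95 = 1821/76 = 23.96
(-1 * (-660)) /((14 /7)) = 330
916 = 916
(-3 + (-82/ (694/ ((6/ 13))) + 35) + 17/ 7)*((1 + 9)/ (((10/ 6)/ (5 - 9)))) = -26050296/ 31577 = -824.98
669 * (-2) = -1338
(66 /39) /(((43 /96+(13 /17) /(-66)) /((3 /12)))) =32912 /33943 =0.97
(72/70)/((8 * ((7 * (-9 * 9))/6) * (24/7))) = -1/2520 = -0.00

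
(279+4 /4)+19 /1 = 299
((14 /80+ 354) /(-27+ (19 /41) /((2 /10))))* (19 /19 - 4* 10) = 22653033 /40480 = 559.61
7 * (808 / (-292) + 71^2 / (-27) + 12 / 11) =-28589855 / 21681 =-1318.66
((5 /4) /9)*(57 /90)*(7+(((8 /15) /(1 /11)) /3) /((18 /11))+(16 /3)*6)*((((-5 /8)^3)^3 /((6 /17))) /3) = -2053951953125 /42268920643584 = -0.05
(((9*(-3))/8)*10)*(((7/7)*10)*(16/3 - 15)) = 6525/2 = 3262.50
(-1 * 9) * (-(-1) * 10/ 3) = -30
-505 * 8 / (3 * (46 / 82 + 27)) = -16564 / 339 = -48.86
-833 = -833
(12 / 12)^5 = 1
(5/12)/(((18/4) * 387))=5/20898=0.00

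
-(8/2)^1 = -4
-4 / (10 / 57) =-114 / 5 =-22.80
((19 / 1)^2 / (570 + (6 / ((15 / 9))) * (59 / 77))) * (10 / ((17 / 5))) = 3474625 / 1874352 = 1.85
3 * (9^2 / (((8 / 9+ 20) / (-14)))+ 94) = 11199 / 94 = 119.14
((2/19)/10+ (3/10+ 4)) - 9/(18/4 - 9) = 1199/190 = 6.31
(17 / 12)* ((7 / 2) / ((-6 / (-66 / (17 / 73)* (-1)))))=-5621 / 24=-234.21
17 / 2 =8.50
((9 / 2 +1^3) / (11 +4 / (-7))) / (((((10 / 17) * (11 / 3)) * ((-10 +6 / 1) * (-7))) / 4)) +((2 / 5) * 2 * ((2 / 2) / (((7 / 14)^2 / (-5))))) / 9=-22901 / 13140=-1.74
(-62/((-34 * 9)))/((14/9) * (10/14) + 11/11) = 31/323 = 0.10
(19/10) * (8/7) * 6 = 456/35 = 13.03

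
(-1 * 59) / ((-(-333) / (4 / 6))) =-118 / 999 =-0.12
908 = 908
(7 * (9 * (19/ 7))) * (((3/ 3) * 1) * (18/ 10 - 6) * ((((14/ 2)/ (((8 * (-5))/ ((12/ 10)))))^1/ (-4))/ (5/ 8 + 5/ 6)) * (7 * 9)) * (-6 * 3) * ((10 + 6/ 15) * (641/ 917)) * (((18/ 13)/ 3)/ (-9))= -4474759464/ 409375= -10930.71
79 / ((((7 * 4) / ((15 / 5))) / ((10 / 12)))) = 395 / 56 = 7.05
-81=-81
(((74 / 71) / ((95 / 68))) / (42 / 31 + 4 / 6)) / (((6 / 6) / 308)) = 36034152 / 317015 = 113.67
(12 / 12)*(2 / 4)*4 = 2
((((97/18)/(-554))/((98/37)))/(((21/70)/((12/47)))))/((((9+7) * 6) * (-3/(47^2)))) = 843415/35181216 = 0.02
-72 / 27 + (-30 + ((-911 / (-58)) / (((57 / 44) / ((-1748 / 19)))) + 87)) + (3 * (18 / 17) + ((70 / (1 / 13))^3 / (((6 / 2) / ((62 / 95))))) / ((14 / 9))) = 2961439708595 / 28101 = 105385563.10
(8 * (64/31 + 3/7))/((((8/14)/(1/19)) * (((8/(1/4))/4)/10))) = 2705/1178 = 2.30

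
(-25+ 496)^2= 221841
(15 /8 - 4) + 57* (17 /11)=7565 /88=85.97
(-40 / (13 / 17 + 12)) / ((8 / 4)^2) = -170 / 217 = -0.78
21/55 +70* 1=3871/55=70.38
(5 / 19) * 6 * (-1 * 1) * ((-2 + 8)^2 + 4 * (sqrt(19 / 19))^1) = -1200 / 19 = -63.16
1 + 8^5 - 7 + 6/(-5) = 163804/5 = 32760.80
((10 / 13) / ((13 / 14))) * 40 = 5600 / 169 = 33.14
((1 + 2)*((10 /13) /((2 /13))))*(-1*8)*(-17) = 2040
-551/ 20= -27.55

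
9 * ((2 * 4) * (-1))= -72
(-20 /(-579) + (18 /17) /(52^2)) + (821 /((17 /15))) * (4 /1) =38561586971 /13307736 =2897.68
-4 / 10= -2 / 5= -0.40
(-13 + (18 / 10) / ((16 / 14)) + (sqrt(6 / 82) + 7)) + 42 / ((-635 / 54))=-40623 / 5080 + sqrt(123) / 41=-7.73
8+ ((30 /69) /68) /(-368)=2302203 /287776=8.00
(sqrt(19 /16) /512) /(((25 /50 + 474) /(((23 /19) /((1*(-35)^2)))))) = 23*sqrt(19) /22618086400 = 0.00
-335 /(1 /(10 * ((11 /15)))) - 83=-2539.67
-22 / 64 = -11 / 32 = -0.34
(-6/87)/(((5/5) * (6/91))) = -91/87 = -1.05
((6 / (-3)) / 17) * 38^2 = -2888 / 17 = -169.88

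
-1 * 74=-74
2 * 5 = 10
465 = 465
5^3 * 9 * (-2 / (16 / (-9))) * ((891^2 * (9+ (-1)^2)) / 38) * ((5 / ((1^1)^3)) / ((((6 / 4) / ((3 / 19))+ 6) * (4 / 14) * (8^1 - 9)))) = -1406657896875 / 4712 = -298526718.35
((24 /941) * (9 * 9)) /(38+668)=972 /332173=0.00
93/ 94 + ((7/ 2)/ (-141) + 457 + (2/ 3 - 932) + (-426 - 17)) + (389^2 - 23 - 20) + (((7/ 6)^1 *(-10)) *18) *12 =20845670/ 141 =147841.63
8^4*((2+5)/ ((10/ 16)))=229376/ 5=45875.20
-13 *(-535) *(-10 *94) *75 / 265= -98065500 / 53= -1850292.45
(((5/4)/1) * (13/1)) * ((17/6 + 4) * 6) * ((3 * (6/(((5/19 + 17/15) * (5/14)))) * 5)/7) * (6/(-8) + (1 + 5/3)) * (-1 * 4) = -131676.44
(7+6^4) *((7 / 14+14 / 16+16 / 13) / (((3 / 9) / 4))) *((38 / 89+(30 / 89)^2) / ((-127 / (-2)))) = 4536089598 / 13077571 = 346.86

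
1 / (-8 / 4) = -0.50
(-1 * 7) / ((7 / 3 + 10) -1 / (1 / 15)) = 21 / 8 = 2.62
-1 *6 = -6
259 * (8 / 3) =2072 / 3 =690.67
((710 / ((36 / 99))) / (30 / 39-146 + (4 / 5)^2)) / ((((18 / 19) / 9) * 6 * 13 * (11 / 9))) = -168625 / 125312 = -1.35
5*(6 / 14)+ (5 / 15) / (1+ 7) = 367 / 168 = 2.18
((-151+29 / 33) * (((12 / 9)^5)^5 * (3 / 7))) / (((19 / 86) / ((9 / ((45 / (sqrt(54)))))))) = -479682899910858899456 * sqrt(6) / 2065972059358515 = -568729.06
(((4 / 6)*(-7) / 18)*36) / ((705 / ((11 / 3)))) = -308 / 6345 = -0.05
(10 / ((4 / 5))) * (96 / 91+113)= 259475 / 182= 1425.69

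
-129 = -129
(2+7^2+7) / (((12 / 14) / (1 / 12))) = 5.64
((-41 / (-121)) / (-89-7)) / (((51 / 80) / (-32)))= 3280 / 18513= 0.18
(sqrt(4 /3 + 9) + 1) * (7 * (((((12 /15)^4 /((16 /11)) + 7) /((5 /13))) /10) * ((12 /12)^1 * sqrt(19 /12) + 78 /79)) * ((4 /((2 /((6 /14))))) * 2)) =19721 * (3 + sqrt(93)) * (468 + 79 * sqrt(57)) /1234375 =215.02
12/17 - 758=-12874/17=-757.29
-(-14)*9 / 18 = 7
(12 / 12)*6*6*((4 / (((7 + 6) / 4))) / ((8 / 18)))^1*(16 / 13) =20736 / 169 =122.70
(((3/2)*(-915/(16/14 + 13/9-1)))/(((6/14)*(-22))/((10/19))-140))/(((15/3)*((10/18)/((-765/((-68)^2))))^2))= 1588477149/16356382720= 0.10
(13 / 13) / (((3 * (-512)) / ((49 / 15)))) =-49 / 23040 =-0.00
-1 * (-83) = 83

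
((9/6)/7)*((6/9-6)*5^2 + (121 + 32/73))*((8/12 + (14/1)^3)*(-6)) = 21449570/511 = 41975.68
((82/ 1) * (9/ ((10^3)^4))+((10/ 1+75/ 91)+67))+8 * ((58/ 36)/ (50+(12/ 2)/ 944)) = 78.08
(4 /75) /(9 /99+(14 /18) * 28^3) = 132 /42257825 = 0.00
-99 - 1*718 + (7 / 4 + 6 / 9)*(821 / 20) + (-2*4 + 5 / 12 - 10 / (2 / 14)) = -190891 / 240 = -795.38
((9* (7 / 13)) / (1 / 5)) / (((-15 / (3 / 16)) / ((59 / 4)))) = -3717 / 832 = -4.47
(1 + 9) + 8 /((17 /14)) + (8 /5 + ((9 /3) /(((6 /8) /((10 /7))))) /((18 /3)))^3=33.22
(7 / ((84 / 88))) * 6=44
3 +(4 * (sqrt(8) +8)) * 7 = 56 * sqrt(2) +227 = 306.20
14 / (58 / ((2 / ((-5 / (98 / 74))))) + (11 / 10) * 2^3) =-3430 / 24669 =-0.14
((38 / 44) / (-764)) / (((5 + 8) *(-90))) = 19 / 19665360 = 0.00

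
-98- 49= -147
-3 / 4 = -0.75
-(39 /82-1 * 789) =64659 /82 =788.52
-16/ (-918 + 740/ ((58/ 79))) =-29/ 163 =-0.18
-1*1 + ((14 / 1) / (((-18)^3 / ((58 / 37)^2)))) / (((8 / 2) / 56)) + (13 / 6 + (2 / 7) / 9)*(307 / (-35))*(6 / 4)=-29348479633 / 978040980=-30.01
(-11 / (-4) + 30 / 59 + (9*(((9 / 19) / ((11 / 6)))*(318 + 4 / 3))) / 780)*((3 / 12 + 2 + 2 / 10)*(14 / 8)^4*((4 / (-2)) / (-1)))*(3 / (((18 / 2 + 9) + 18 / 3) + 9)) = 17.59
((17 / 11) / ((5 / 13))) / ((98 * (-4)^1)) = -221 / 21560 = -0.01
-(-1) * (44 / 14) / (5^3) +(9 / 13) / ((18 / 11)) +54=1238697 / 22750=54.45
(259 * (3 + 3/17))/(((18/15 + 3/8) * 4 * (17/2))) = 4440/289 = 15.36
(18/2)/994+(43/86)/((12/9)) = 1527/3976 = 0.38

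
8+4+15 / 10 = 27 / 2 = 13.50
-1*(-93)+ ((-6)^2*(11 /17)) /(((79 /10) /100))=520899 /1343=387.86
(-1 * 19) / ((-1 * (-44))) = -19 / 44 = -0.43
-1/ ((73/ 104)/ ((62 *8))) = -51584/ 73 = -706.63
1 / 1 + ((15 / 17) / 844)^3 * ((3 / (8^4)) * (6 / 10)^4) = 60492851449698721 / 60492851449692160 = 1.00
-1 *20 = -20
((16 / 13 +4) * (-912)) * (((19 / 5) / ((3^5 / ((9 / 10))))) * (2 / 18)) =-196384 / 26325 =-7.46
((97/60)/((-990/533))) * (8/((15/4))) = -206804/111375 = -1.86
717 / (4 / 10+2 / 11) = 39435 / 32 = 1232.34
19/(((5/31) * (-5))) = -589/25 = -23.56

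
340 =340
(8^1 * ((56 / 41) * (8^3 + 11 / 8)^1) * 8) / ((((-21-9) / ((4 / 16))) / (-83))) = 31039.57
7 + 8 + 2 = 17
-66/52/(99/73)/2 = -73/156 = -0.47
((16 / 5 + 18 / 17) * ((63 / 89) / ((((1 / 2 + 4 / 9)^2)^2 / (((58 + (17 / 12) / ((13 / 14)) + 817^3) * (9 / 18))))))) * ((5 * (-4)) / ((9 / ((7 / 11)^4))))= -376512717.09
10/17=0.59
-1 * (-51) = 51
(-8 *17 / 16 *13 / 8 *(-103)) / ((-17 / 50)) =-33475 / 8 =-4184.38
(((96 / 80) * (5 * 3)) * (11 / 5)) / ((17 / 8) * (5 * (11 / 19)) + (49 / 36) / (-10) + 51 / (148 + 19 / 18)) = 90841014 / 14583559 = 6.23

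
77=77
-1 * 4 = -4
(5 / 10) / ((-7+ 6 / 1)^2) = 1 / 2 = 0.50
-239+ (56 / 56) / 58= -13861 / 58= -238.98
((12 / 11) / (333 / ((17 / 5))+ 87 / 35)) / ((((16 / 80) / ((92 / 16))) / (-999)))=-2972025 / 9526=-311.99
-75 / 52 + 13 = 601 / 52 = 11.56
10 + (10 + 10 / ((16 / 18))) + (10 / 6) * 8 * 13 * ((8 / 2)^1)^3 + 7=133579 / 12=11131.58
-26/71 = -0.37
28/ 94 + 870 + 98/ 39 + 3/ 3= 873.81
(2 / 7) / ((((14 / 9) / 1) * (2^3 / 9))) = 81 / 392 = 0.21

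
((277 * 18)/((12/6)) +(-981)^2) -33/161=155341461/161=964853.80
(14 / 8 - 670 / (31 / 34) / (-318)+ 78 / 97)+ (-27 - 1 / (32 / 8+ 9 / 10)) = -2093404525 / 93710148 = -22.34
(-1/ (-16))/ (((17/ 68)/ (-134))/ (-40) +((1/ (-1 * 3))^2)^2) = 108540/ 21521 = 5.04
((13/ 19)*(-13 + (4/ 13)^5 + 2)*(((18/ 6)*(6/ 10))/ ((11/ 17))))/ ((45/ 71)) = -4928421193/ 149231225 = -33.03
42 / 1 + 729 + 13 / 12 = 9265 / 12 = 772.08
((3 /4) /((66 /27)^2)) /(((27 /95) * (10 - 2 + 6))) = 855 /27104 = 0.03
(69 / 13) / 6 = 23 / 26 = 0.88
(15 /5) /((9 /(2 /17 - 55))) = -311 /17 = -18.29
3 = 3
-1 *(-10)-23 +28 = 15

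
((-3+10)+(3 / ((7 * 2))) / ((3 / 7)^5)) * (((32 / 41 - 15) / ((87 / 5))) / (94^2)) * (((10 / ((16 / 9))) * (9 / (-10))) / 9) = 10304525 / 9077187456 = 0.00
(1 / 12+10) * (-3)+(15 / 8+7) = -171 / 8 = -21.38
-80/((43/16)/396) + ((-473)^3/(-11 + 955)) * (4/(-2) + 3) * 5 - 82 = -23233943919/40592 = -572377.41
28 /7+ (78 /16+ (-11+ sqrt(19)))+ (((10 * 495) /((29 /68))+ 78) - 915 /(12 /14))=sqrt(19)+ 2462743 /232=10619.63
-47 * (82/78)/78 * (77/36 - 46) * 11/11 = 27.78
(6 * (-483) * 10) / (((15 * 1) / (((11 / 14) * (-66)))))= 100188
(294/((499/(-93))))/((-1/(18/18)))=54.79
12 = 12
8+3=11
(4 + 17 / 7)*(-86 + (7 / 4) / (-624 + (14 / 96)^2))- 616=-11763009194 / 10063529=-1168.88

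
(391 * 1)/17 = 23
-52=-52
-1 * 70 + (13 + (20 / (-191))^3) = -397176647 / 6967871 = -57.00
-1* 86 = -86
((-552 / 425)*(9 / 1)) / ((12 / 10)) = -9.74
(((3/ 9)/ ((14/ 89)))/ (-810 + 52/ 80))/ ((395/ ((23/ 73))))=-0.00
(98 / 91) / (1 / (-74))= -1036 / 13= -79.69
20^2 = 400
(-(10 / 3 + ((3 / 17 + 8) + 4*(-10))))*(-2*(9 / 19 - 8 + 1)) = 360344 / 969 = 371.87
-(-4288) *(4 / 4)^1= 4288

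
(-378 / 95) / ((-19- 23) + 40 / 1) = 189 / 95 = 1.99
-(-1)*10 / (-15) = -2 / 3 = -0.67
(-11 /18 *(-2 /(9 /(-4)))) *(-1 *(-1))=-44 /81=-0.54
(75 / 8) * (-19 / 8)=-1425 / 64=-22.27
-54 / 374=-27 / 187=-0.14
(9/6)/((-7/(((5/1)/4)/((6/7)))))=-5/16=-0.31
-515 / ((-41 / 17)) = 8755 / 41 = 213.54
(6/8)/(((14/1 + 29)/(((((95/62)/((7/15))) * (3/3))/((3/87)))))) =123975/74648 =1.66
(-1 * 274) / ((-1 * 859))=274 / 859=0.32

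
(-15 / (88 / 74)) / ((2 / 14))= -3885 / 44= -88.30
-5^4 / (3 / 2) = -1250 / 3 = -416.67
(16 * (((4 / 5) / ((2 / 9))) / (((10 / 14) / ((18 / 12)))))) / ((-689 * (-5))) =3024 / 86125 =0.04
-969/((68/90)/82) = -105165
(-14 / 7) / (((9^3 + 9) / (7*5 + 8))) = -43 / 369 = -0.12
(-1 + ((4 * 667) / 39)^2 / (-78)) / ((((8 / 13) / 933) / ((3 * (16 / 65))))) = -2250664082 / 32955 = -68295.07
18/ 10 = 9/ 5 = 1.80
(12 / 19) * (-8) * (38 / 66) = -32 / 11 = -2.91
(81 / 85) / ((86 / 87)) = 7047 / 7310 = 0.96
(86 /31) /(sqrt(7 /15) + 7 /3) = 645 /496- 129 * sqrt(105) /3472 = 0.92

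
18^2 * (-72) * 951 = -22184928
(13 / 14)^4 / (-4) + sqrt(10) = -28561 / 153664 + sqrt(10) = 2.98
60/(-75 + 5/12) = -144/179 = -0.80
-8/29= -0.28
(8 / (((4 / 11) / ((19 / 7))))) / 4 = 209 / 14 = 14.93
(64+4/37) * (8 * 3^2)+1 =170821/37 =4616.78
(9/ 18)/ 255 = 1/ 510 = 0.00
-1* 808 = -808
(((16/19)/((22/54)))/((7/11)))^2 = 10.55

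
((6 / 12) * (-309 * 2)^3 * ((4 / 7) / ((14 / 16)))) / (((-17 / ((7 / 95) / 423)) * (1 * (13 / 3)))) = 1258821504 / 6907355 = 182.24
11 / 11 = 1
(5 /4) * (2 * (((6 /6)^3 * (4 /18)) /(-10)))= -1 /18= -0.06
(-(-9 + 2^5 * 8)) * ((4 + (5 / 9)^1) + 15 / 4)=-73853 / 36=-2051.47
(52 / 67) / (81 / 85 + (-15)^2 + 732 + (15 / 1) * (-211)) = -4420 / 12569133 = -0.00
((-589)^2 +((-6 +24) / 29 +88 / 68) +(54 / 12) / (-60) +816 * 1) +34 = 6858080401 / 19720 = 347772.84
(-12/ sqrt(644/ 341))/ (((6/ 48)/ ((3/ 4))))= -36 * sqrt(54901)/ 161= -52.39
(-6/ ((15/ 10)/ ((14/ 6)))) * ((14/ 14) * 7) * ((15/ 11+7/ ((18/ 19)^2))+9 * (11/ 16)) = -10723013/ 10692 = -1002.90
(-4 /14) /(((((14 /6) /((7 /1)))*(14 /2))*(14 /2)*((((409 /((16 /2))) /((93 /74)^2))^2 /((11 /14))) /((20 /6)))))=-32914288440 /752741174504641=-0.00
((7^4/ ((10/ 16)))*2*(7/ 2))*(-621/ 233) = -71671.40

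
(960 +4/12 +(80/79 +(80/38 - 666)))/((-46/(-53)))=70989419/207138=342.72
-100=-100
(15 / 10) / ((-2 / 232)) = -174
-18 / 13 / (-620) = 9 / 4030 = 0.00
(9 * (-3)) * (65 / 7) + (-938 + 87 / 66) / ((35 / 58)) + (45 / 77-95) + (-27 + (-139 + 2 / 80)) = -907861 / 440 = -2063.32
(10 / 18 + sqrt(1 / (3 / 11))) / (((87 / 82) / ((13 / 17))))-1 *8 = -101158 / 13311 + 1066 *sqrt(33) / 4437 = -6.22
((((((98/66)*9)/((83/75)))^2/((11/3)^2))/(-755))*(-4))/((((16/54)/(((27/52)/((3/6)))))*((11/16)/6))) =3827969523000/2177909905457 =1.76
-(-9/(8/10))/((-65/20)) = -45/13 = -3.46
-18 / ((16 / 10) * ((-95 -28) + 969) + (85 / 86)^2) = -0.01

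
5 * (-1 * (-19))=95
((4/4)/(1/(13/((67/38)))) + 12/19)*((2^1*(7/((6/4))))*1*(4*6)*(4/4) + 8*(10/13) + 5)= 1882.34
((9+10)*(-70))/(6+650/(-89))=59185/58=1020.43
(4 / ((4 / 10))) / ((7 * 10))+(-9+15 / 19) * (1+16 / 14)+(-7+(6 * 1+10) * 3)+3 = 3531 / 133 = 26.55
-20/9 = -2.22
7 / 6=1.17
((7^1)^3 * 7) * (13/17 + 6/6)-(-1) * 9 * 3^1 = 4264.06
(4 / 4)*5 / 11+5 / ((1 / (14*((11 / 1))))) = 8475 / 11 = 770.45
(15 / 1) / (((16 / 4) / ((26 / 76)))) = 195 / 152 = 1.28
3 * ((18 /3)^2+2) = 114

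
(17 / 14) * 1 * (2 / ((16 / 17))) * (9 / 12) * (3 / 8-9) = -59823 / 3584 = -16.69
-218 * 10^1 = -2180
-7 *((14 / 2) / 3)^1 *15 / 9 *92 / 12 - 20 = -6175 / 27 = -228.70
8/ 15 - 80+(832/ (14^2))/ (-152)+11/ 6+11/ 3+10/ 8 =-72.74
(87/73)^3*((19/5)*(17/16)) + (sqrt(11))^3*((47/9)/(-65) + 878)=212696469/31121360 + 5649413*sqrt(11)/585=32035.87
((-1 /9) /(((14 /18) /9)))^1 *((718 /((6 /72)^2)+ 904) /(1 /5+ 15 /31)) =-72746460 /371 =-196082.10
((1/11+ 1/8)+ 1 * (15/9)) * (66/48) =497/192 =2.59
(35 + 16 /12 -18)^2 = 3025 /9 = 336.11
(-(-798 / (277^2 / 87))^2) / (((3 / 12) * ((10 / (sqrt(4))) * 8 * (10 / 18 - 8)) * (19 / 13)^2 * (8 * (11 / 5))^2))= 25384950045 / 1527317147141984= 0.00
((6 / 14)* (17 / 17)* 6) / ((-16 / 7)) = -9 / 8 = -1.12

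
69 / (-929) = -69 / 929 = -0.07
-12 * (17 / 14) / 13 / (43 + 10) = -0.02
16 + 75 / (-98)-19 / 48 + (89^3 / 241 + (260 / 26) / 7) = 1667307989 / 566832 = 2941.45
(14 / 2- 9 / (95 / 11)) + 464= 44646 / 95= 469.96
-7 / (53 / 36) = -252 / 53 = -4.75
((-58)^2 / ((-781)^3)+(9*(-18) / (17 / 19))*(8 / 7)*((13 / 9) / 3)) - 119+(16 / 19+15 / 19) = -233728007324998 / 1077094142201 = -217.00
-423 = -423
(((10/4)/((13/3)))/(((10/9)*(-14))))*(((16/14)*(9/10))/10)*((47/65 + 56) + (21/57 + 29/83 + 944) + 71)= -13356562311/3264784250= -4.09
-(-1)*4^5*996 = 1019904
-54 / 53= -1.02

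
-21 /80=-0.26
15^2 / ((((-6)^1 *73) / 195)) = -14625 / 146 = -100.17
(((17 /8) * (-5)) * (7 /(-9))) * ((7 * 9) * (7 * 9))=262395 /8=32799.38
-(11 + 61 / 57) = -688 / 57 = -12.07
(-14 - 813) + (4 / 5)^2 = -826.36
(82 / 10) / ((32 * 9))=0.03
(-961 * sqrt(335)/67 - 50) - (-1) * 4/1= -961 * sqrt(335)/67 - 46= -308.53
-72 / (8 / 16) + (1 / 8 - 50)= -1551 / 8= -193.88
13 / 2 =6.50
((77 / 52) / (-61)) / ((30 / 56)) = -539 / 11895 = -0.05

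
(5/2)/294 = 5/588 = 0.01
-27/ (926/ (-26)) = 351/ 463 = 0.76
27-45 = -18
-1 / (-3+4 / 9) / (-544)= -9 / 12512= -0.00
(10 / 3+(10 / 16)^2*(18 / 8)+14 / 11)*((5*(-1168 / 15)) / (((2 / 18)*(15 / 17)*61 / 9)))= -172512651 / 53680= -3213.72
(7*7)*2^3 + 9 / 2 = 793 / 2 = 396.50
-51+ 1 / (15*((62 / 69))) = -15787 / 310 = -50.93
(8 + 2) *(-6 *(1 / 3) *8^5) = -655360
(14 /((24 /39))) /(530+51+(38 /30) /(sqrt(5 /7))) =8497125 /217002056 - 3705 * sqrt(35) /217002056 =0.04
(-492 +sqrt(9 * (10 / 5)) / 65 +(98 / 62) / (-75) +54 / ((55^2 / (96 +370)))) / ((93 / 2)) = -272155154 / 26163225 +2 * sqrt(2) / 2015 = -10.40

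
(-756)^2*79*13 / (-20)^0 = 586967472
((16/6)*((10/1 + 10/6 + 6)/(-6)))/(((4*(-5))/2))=106/135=0.79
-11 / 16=-0.69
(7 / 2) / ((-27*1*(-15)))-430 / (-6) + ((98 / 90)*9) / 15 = 292931 / 4050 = 72.33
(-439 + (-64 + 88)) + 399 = -16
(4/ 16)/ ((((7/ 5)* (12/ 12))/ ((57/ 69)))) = 95/ 644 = 0.15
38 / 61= 0.62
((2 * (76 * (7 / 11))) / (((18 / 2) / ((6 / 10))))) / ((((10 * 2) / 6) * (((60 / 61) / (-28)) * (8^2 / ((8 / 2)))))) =-56791 / 16500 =-3.44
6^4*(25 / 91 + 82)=9703152 / 91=106628.04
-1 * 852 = -852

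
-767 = -767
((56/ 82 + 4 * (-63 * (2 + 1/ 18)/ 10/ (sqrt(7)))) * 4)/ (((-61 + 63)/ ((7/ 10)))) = 196/ 205- 259 * sqrt(7)/ 25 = -26.45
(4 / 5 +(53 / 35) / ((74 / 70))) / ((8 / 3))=0.84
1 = 1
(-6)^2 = 36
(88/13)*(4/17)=352/221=1.59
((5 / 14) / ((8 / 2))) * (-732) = -915 / 14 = -65.36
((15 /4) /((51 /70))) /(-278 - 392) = -35 /4556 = -0.01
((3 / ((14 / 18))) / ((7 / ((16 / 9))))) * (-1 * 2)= -96 / 49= -1.96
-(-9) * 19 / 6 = 57 / 2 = 28.50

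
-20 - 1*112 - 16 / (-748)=-24680 / 187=-131.98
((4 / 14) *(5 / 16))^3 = 125 / 175616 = 0.00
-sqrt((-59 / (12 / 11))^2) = -54.08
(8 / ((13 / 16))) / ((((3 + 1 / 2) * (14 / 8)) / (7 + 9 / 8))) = 640 / 49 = 13.06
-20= -20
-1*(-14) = 14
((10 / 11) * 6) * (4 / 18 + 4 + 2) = 1120 / 33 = 33.94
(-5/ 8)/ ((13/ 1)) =-5/ 104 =-0.05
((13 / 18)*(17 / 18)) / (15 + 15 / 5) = 221 / 5832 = 0.04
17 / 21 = 0.81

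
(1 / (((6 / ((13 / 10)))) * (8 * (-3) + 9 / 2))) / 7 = -1 / 630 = -0.00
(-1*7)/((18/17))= -119/18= -6.61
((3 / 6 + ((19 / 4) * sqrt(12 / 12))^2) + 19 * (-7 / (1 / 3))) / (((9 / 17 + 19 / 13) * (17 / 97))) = -1516983 / 1408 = -1077.40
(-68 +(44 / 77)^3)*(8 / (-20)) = 9304 / 343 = 27.13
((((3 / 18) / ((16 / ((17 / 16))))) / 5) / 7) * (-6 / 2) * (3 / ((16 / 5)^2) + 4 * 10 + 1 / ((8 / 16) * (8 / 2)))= -177531 / 4587520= -0.04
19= 19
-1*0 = 0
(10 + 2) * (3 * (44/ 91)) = 1584/ 91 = 17.41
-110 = -110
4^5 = 1024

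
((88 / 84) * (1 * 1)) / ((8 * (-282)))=-11 / 23688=-0.00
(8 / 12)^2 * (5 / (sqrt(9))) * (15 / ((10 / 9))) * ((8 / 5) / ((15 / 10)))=32 / 3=10.67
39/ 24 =13/ 8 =1.62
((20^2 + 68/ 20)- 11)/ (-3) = -654/ 5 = -130.80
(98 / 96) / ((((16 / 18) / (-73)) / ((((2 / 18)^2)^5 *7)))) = -25039 / 148769467776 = -0.00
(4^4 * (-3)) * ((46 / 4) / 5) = -8832 / 5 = -1766.40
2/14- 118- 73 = -1336/7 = -190.86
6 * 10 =60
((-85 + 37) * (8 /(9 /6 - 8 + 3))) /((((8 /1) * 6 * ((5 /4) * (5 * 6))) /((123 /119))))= 1312 /20825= 0.06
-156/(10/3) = -234/5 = -46.80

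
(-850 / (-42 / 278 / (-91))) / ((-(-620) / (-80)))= 66062.37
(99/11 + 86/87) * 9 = 2607/29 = 89.90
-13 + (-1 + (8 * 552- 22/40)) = 88029/20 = 4401.45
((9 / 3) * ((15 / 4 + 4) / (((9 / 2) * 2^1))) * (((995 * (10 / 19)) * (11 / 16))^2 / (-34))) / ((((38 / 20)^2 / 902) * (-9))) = 273427.83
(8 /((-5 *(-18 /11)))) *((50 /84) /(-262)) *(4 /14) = -110 /173313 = -0.00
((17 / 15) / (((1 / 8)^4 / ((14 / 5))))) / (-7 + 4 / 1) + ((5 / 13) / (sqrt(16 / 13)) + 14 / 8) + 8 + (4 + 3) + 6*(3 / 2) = -3876217 / 900 + 5*sqrt(13) / 52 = -4306.56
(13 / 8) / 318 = 13 / 2544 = 0.01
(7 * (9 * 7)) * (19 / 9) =931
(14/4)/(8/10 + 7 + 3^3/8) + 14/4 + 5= 7879/894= 8.81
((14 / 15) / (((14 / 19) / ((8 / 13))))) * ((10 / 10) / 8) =19 / 195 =0.10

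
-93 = -93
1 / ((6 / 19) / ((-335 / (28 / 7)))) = -265.21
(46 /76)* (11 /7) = 253 /266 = 0.95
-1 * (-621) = 621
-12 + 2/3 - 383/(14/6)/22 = -8683/462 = -18.79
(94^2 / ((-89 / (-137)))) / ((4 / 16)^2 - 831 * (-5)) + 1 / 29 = 567603657 / 171587461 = 3.31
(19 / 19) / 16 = 1 / 16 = 0.06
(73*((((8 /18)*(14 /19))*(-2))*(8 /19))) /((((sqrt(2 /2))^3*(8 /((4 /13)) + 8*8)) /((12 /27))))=-130816 /1315845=-0.10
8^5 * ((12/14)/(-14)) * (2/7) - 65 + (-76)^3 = -150787671/343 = -439614.20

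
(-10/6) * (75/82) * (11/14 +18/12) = -1000/287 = -3.48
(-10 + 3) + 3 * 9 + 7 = 27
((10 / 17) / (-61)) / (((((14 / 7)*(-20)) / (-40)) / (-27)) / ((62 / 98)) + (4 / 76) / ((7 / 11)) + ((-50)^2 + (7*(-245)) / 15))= -1113210 / 275403856093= -0.00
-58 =-58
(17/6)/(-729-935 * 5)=-17/32424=-0.00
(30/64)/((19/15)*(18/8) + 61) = 75/10216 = 0.01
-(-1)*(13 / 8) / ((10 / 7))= 91 / 80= 1.14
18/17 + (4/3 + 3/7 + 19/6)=1425/238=5.99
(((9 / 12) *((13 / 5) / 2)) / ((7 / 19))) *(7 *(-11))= -8151 / 40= -203.78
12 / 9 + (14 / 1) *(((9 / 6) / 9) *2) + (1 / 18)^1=109 / 18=6.06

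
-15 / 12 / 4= -5 / 16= -0.31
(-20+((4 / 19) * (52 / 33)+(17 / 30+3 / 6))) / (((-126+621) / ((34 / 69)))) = -0.02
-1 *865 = -865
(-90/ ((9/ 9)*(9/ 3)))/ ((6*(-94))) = 5/ 94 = 0.05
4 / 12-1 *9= -26 / 3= -8.67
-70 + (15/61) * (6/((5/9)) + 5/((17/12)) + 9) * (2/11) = -786592/11407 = -68.96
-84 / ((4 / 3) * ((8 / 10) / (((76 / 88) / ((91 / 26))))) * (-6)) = 285 / 88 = 3.24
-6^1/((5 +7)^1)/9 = -1/18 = -0.06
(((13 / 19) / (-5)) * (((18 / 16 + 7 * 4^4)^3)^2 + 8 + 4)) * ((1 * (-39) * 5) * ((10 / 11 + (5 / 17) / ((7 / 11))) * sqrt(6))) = 7930046386973805255259977342945 * sqrt(6) / 6519783424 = 2979327075985881251786.72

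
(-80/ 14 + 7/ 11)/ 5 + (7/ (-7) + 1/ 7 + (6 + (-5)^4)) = 34602/ 55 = 629.13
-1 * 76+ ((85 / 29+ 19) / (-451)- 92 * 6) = -8214248 / 13079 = -628.05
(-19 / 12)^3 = -3.97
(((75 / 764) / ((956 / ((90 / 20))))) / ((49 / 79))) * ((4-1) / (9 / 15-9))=-266625 / 1002086848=-0.00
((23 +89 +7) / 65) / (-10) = -119 / 650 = -0.18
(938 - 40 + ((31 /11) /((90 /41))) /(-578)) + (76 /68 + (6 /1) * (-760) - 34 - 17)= -2124014591 /572220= -3711.88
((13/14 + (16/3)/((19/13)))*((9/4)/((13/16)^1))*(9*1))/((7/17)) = 257958/931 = 277.08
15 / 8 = 1.88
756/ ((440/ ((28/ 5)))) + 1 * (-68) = -16054/ 275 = -58.38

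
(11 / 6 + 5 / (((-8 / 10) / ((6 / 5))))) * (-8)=45.33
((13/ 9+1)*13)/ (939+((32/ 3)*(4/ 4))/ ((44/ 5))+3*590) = 3146/ 268311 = 0.01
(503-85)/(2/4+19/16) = 6688/27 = 247.70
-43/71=-0.61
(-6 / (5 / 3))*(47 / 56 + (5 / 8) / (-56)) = -477 / 160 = -2.98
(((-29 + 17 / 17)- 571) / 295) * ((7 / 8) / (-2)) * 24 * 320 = 6822.51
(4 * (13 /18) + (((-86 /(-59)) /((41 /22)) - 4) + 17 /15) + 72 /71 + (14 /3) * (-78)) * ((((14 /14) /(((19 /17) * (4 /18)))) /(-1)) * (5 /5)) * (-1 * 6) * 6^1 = -856553477526 /16316155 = -52497.26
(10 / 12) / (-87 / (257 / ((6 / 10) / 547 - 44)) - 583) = -3514475 / 2395910796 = -0.00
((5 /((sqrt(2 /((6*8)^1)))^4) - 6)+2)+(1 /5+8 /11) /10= 1581851 /550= 2876.09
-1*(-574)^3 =189119224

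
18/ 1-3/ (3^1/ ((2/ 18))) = 161/ 9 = 17.89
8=8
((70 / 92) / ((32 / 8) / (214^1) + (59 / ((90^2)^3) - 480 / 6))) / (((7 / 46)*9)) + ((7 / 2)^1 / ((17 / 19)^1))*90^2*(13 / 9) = 3538626943232333170350 / 77317225325892679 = 45767.64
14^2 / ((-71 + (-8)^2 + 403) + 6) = 0.49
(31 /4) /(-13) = -31 /52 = -0.60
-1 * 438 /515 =-438 /515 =-0.85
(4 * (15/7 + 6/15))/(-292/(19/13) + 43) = -6764/104265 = -0.06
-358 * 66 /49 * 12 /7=-283536 /343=-826.64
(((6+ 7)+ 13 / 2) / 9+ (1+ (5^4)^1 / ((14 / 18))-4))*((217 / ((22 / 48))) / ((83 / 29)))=132792.05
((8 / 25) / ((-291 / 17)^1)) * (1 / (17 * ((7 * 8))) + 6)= -5713 / 50925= -0.11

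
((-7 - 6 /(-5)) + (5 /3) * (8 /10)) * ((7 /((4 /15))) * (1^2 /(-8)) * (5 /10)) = 469 /64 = 7.33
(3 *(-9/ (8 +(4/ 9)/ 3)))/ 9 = -81/ 220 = -0.37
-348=-348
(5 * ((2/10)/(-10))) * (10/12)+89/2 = 533/12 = 44.42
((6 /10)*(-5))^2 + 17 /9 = 98 /9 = 10.89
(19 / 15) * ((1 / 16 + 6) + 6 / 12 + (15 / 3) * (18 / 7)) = 2755 / 112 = 24.60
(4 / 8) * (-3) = -3 / 2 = -1.50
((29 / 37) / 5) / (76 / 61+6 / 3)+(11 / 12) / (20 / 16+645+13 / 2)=0.05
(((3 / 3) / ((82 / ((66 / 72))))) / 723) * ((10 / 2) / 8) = 55 / 5691456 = 0.00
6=6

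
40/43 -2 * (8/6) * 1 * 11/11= -224/129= -1.74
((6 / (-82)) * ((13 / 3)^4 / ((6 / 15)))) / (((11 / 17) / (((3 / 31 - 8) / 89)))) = 594782825 / 67192686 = 8.85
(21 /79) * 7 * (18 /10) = 1323 /395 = 3.35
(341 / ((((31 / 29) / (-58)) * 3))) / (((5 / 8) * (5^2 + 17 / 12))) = -592064 / 1585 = -373.54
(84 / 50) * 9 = 378 / 25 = 15.12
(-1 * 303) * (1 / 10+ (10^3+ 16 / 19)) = -57624237 / 190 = -303285.46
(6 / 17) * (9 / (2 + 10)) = 9 / 34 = 0.26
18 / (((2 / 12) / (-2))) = -216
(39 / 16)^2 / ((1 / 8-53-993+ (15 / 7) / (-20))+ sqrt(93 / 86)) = -0.01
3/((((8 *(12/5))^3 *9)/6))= 125/442368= 0.00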